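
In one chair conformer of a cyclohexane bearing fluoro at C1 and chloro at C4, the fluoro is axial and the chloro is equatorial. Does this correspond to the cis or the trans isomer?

cis

C1 and C4 have opposite parity, so their axial bonds point in opposite directions.
With opposite-parity carbons, two substituents on the same face are one axial and one equatorial; opposite faces give both axial or both equatorial.
Here the groups are axial/equatorial → same face → cis.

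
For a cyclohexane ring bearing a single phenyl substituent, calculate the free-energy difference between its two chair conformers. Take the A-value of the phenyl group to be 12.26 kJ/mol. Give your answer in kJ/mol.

A monosubstituted cyclohexane has one chair with the phenyl group axial (E = A = 12.26 kJ/mol) and one with it equatorial (E = 0).
ΔE = 12.26 − 0 = 12.26 kJ/mol.

12.26 kJ/mol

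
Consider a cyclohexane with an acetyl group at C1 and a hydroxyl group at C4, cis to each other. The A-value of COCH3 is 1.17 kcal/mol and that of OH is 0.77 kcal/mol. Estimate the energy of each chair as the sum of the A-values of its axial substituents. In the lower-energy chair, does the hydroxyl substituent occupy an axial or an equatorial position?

axial

C1 and C4 have opposite parity, so for the cis isomer the two substituents are one axial and one equatorial in each chair.
Chair I (acetyl axial, hydroxyl equatorial): E = 1.17 kcal/mol.
Chair II (acetyl equatorial, hydroxyl axial): E = 0.77 kcal/mol.
Chair II is the more stable (lower-energy) conformer, and in that chair the hydroxyl group is axial.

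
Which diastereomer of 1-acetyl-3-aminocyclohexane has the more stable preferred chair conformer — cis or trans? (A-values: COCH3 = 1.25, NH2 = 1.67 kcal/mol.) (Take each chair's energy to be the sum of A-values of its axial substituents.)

At 1,3 positions (parity same): cis → (e,e or a,a); trans → (a,e or e,a).
Best chair for cis: E = 0.00 kcal/mol; best chair for trans: E = 1.25 kcal/mol.
The cis isomer is lower by 1.25 kcal/mol.

cis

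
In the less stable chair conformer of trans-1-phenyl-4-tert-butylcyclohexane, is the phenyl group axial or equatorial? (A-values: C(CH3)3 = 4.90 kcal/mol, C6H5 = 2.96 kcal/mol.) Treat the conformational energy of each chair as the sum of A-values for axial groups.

C1 and C4 have opposite parity, so for the trans isomer the two substituents are e,e in one chair and a,a in the other.
Chair I (tert-butyl axial, phenyl axial): E = 7.86 kcal/mol.
Chair II (tert-butyl equatorial, phenyl equatorial): E = 0.00 kcal/mol.
Chair I is the less stable (higher-energy) conformer, and in that chair the phenyl group is axial.

axial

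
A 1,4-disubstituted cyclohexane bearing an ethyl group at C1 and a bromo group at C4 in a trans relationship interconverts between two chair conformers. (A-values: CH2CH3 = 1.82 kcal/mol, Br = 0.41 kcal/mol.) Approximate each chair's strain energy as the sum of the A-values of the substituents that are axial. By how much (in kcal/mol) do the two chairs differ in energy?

C1 and C4 have opposite parity, so for the trans isomer the two substituents are e,e in one chair and a,a in the other.
Chair I (ethyl axial, bromo axial): E = 2.23 kcal/mol.
Chair II (ethyl equatorial, bromo equatorial): E = 0.00 kcal/mol.
ΔE = 2.23 − 0.00 = 2.23 kcal/mol; chair II is more stable.

2.23 kcal/mol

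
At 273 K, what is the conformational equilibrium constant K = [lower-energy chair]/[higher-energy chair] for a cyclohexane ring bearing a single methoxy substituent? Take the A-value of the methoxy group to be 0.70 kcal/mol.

K ≈ 3.63

One chair has the methoxy group axial (E = 0.70 kcal/mol) and the other has it equatorial (E = 0).
ΔG = 0.70 kcal/mol between the two chairs.
K = exp(ΔG/RT) with R = 1.987×10⁻³ kcal mol⁻¹ K⁻¹ and T = 273 K gives K ≈ 3.63.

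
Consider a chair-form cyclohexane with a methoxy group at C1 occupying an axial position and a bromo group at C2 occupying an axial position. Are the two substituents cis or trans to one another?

C1 and C2 have opposite parity, so their axial bonds point in opposite directions.
With opposite-parity carbons, two substituents on the same face are one axial and one equatorial; opposite faces give both axial or both equatorial.
Here the groups are axial/axial → opposite face → trans.

trans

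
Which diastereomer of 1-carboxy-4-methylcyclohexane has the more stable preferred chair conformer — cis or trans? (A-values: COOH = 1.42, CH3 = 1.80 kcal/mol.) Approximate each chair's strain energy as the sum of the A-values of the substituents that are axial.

At 1,4 positions (parity opposite): cis → (a,e or e,a); trans → (e,e or a,a).
Best chair for cis: E = 1.42 kcal/mol; best chair for trans: E = 0.00 kcal/mol.
The trans isomer is lower by 1.42 kcal/mol.

trans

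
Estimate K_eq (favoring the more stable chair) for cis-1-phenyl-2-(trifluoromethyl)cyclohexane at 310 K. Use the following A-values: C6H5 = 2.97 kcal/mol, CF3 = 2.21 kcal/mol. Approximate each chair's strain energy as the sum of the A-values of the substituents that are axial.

K ≈ 3.43

C1 and C2 have opposite parity, so for the cis isomer the two substituents are one axial and one equatorial in each chair.
Chair I (phenyl axial, trifluoromethyl equatorial): E = 2.97 kcal/mol; chair II (phenyl equatorial, trifluoromethyl axial): E = 2.21 kcal/mol.
ΔG = 0.76 kcal/mol between the two chairs.
K = exp(ΔG/RT) with R = 1.987×10⁻³ kcal mol⁻¹ K⁻¹ and T = 310 K gives K ≈ 3.43.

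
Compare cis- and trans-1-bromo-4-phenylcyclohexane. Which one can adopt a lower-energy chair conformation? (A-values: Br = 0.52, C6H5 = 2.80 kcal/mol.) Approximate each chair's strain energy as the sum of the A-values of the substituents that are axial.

trans

At 1,4 positions (parity opposite): cis → (a,e or e,a); trans → (e,e or a,a).
Best chair for cis: E = 0.52 kcal/mol; best chair for trans: E = 0.00 kcal/mol.
The trans isomer is lower by 0.52 kcal/mol.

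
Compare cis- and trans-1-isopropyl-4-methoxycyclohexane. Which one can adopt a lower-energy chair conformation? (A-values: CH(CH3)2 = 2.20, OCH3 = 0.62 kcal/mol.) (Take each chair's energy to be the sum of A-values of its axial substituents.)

At 1,4 positions (parity opposite): cis → (a,e or e,a); trans → (e,e or a,a).
Best chair for cis: E = 0.62 kcal/mol; best chair for trans: E = 0.00 kcal/mol.
The trans isomer is lower by 0.62 kcal/mol.

trans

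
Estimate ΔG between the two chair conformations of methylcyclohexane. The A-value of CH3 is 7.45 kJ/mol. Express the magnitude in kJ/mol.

7.45 kJ/mol

A monosubstituted cyclohexane has one chair with the methyl group axial (E = A = 7.45 kJ/mol) and one with it equatorial (E = 0).
ΔE = 7.45 − 0 = 7.45 kJ/mol.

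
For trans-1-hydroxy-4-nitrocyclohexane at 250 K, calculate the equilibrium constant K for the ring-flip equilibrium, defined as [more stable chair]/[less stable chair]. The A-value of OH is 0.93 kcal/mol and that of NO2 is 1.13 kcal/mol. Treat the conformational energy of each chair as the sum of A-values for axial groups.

K ≈ 63.2

C1 and C4 have opposite parity, so for the trans isomer the two substituents are e,e in one chair and a,a in the other.
Chair I (hydroxyl axial, nitro axial): E = 2.06 kcal/mol; chair II (hydroxyl equatorial, nitro equatorial): E = 0.00 kcal/mol.
ΔG = 2.06 kcal/mol between the two chairs.
K = exp(ΔG/RT) with R = 1.987×10⁻³ kcal mol⁻¹ K⁻¹ and T = 250 K gives K ≈ 63.2.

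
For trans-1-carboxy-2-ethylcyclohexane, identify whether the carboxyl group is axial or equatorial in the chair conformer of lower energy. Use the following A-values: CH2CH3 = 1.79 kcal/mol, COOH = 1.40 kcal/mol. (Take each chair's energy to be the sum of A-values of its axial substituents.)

C1 and C2 have opposite parity, so for the trans isomer the two substituents are e,e in one chair and a,a in the other.
Chair I (ethyl axial, carboxyl axial): E = 3.19 kcal/mol.
Chair II (ethyl equatorial, carboxyl equatorial): E = 0.00 kcal/mol.
Chair II is the more stable (lower-energy) conformer, and in that chair the carboxyl group is equatorial.

equatorial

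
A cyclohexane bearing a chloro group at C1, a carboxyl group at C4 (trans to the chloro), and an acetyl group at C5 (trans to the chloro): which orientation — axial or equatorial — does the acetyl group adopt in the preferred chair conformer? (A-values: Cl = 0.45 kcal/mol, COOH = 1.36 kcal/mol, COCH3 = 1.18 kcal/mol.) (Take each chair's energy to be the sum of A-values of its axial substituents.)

Chair I (chloro axial, carboxyl axial, acetyl equatorial): E = 1.81 kcal/mol.
Chair II (chloro equatorial, carboxyl equatorial, acetyl axial): E = 1.18 kcal/mol.
Chair II is the more stable (lower-energy) conformer, and in that chair the acetyl group is axial.

axial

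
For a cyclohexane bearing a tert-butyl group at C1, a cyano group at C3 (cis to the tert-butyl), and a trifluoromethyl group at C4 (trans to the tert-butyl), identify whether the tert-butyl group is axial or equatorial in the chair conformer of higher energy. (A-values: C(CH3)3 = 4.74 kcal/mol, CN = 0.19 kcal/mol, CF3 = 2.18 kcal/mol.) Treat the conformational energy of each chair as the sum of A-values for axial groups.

axial

Chair I (tert-butyl axial, cyano axial, trifluoromethyl axial): E = 7.11 kcal/mol.
Chair II (tert-butyl equatorial, cyano equatorial, trifluoromethyl equatorial): E = 0.00 kcal/mol.
Chair I is the less stable (higher-energy) conformer, and in that chair the tert-butyl group is axial.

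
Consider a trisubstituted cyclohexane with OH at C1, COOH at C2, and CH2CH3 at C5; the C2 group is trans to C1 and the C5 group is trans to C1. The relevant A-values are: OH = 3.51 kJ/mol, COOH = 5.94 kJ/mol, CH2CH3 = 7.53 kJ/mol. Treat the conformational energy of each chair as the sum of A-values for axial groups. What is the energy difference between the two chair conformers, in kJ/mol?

1.92 kJ/mol

Chair I (hydroxyl axial, carboxyl axial, ethyl equatorial): E = 9.45 kJ/mol.
Chair II (hydroxyl equatorial, carboxyl equatorial, ethyl axial): E = 7.53 kJ/mol.
ΔE = 9.45 − 7.53 = 1.92 kJ/mol; chair II is more stable.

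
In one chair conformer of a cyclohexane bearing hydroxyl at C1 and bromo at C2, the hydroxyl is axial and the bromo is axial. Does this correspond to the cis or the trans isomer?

C1 and C2 have opposite parity, so their axial bonds point in opposite directions.
With opposite-parity carbons, two substituents on the same face are one axial and one equatorial; opposite faces give both axial or both equatorial.
Here the groups are axial/axial → opposite face → trans.

trans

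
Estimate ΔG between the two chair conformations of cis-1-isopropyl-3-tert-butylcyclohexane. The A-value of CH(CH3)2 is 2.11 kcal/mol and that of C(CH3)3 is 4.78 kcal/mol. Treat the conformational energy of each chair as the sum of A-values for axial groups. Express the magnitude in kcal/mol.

6.89 kcal/mol

C1 and C3 have the same parity, so for the cis isomer the two substituents are e,e in one chair and a,a in the other.
Chair I (isopropyl axial, tert-butyl axial): E = 6.89 kcal/mol.
Chair II (isopropyl equatorial, tert-butyl equatorial): E = 0.00 kcal/mol.
ΔE = 6.89 − 0.00 = 6.89 kcal/mol; chair II is more stable.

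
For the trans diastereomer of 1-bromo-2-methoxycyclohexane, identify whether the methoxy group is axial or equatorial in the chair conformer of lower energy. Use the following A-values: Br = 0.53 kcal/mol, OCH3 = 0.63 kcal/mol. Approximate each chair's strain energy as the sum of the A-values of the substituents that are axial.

equatorial

C1 and C2 have opposite parity, so for the trans isomer the two substituents are e,e in one chair and a,a in the other.
Chair I (bromo axial, methoxy axial): E = 1.16 kcal/mol.
Chair II (bromo equatorial, methoxy equatorial): E = 0.00 kcal/mol.
Chair II is the more stable (lower-energy) conformer, and in that chair the methoxy group is equatorial.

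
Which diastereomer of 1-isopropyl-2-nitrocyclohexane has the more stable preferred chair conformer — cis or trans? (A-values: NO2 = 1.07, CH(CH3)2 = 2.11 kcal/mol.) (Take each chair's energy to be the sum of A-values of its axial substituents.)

trans

At 1,2 positions (parity opposite): cis → (a,e or e,a); trans → (e,e or a,a).
Best chair for cis: E = 1.07 kcal/mol; best chair for trans: E = 0.00 kcal/mol.
The trans isomer is lower by 1.07 kcal/mol.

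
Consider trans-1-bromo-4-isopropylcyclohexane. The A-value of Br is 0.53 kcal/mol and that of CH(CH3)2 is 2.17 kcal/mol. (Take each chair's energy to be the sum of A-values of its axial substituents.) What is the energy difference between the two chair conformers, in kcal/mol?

2.70 kcal/mol

C1 and C4 have opposite parity, so for the trans isomer the two substituents are e,e in one chair and a,a in the other.
Chair I (bromo axial, isopropyl axial): E = 2.70 kcal/mol.
Chair II (bromo equatorial, isopropyl equatorial): E = 0.00 kcal/mol.
ΔE = 2.70 − 0.00 = 2.70 kcal/mol; chair II is more stable.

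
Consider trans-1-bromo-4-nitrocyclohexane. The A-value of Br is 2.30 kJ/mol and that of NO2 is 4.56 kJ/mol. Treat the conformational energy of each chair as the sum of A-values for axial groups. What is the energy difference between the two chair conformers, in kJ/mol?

C1 and C4 have opposite parity, so for the trans isomer the two substituents are e,e in one chair and a,a in the other.
Chair I (bromo axial, nitro axial): E = 6.86 kJ/mol.
Chair II (bromo equatorial, nitro equatorial): E = 0.00 kJ/mol.
ΔE = 6.86 − 0.00 = 6.86 kJ/mol; chair II is more stable.

6.86 kJ/mol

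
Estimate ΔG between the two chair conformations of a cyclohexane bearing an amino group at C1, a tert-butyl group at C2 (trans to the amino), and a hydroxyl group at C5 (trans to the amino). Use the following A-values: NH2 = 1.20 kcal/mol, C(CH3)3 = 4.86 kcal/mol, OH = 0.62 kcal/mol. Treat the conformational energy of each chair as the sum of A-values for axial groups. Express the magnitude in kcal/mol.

Chair I (amino axial, tert-butyl axial, hydroxyl equatorial): E = 6.06 kcal/mol.
Chair II (amino equatorial, tert-butyl equatorial, hydroxyl axial): E = 0.62 kcal/mol.
ΔE = 6.06 − 0.62 = 5.44 kcal/mol; chair II is more stable.

5.44 kcal/mol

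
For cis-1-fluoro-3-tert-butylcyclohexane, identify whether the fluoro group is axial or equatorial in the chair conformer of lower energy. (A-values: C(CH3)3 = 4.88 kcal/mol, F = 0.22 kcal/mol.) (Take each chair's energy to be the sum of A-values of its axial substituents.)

equatorial

C1 and C3 have the same parity, so for the cis isomer the two substituents are e,e in one chair and a,a in the other.
Chair I (tert-butyl axial, fluoro axial): E = 5.10 kcal/mol.
Chair II (tert-butyl equatorial, fluoro equatorial): E = 0.00 kcal/mol.
Chair II is the more stable (lower-energy) conformer, and in that chair the fluoro group is equatorial.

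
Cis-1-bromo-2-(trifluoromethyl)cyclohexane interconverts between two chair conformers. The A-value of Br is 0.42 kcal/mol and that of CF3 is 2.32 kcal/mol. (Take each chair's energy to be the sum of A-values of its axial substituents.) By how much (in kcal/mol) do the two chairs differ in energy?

C1 and C2 have opposite parity, so for the cis isomer the two substituents are one axial and one equatorial in each chair.
Chair I (bromo axial, trifluoromethyl equatorial): E = 0.42 kcal/mol.
Chair II (bromo equatorial, trifluoromethyl axial): E = 2.32 kcal/mol.
ΔE = 2.32 − 0.42 = 1.90 kcal/mol; chair I is more stable.

1.90 kcal/mol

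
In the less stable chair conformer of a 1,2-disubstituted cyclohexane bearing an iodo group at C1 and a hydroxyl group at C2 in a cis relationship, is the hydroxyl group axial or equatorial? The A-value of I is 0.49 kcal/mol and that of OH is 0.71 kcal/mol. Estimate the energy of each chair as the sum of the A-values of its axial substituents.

axial

C1 and C2 have opposite parity, so for the cis isomer the two substituents are one axial and one equatorial in each chair.
Chair I (iodo axial, hydroxyl equatorial): E = 0.49 kcal/mol.
Chair II (iodo equatorial, hydroxyl axial): E = 0.71 kcal/mol.
Chair II is the less stable (higher-energy) conformer, and in that chair the hydroxyl group is axial.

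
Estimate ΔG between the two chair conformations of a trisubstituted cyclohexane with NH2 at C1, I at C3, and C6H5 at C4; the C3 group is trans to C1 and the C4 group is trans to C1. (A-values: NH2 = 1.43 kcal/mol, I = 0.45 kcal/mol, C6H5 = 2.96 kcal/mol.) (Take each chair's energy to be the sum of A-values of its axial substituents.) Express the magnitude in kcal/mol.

Chair I (amino axial, iodo equatorial, phenyl axial): E = 4.39 kcal/mol.
Chair II (amino equatorial, iodo axial, phenyl equatorial): E = 0.45 kcal/mol.
ΔE = 4.39 − 0.45 = 3.94 kcal/mol; chair II is more stable.

3.94 kcal/mol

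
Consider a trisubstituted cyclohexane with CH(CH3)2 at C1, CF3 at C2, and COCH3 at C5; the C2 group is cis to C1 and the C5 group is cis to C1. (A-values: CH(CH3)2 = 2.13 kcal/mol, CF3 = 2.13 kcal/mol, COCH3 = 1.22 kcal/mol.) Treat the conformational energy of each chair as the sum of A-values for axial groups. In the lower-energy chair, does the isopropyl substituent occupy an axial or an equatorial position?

equatorial

Chair I (isopropyl axial, trifluoromethyl equatorial, acetyl axial): E = 3.35 kcal/mol.
Chair II (isopropyl equatorial, trifluoromethyl axial, acetyl equatorial): E = 2.13 kcal/mol.
Chair II is the more stable (lower-energy) conformer, and in that chair the isopropyl group is equatorial.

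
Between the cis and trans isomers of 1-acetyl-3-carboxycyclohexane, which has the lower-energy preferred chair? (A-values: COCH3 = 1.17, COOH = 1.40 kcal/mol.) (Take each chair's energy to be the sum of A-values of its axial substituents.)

At 1,3 positions (parity same): cis → (e,e or a,a); trans → (a,e or e,a).
Best chair for cis: E = 0.00 kcal/mol; best chair for trans: E = 1.17 kcal/mol.
The cis isomer is lower by 1.17 kcal/mol.

cis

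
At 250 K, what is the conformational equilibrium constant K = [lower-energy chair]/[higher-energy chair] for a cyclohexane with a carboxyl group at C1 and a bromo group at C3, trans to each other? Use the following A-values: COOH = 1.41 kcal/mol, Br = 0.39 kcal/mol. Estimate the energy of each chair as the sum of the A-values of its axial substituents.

K ≈ 7.79

C1 and C3 have the same parity, so for the trans isomer the two substituents are one axial and one equatorial in each chair.
Chair I (carboxyl axial, bromo equatorial): E = 1.41 kcal/mol; chair II (carboxyl equatorial, bromo axial): E = 0.39 kcal/mol.
ΔG = 1.02 kcal/mol between the two chairs.
K = exp(ΔG/RT) with R = 1.987×10⁻³ kcal mol⁻¹ K⁻¹ and T = 250 K gives K ≈ 7.79.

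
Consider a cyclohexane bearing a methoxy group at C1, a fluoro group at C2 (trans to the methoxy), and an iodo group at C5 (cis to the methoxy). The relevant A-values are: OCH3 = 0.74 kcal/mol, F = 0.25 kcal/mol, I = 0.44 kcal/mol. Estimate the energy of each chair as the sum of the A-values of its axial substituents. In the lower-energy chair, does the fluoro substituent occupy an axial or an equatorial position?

equatorial

Chair I (methoxy axial, fluoro axial, iodo axial): E = 1.43 kcal/mol.
Chair II (methoxy equatorial, fluoro equatorial, iodo equatorial): E = 0.00 kcal/mol.
Chair II is the more stable (lower-energy) conformer, and in that chair the fluoro group is equatorial.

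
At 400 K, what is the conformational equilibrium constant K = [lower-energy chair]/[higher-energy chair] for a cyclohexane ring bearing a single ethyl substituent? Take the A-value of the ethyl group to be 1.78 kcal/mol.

K ≈ 9.39

One chair has the ethyl group axial (E = 1.78 kcal/mol) and the other has it equatorial (E = 0).
ΔG = 1.78 kcal/mol between the two chairs.
K = exp(ΔG/RT) with R = 1.987×10⁻³ kcal mol⁻¹ K⁻¹ and T = 400 K gives K ≈ 9.39.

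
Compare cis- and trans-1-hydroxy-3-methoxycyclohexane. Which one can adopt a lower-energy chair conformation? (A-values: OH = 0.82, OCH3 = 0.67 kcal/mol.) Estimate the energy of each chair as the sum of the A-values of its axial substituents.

At 1,3 positions (parity same): cis → (e,e or a,a); trans → (a,e or e,a).
Best chair for cis: E = 0.00 kcal/mol; best chair for trans: E = 0.67 kcal/mol.
The cis isomer is lower by 0.67 kcal/mol.

cis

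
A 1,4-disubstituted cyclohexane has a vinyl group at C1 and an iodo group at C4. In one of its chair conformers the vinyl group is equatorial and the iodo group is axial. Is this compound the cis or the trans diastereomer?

C1 and C4 have opposite parity, so their axial bonds point in opposite directions.
With opposite-parity carbons, two substituents on the same face are one axial and one equatorial; opposite faces give both axial or both equatorial.
Here the groups are equatorial/axial → same face → cis.

cis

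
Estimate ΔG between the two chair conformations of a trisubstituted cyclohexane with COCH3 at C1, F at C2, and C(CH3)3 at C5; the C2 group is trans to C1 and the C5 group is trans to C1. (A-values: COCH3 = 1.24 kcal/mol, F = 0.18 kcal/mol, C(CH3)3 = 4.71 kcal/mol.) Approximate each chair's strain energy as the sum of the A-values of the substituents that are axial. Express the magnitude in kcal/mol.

Chair I (acetyl axial, fluoro axial, tert-butyl equatorial): E = 1.42 kcal/mol.
Chair II (acetyl equatorial, fluoro equatorial, tert-butyl axial): E = 4.71 kcal/mol.
ΔE = 4.71 − 1.42 = 3.29 kcal/mol; chair I is more stable.

3.29 kcal/mol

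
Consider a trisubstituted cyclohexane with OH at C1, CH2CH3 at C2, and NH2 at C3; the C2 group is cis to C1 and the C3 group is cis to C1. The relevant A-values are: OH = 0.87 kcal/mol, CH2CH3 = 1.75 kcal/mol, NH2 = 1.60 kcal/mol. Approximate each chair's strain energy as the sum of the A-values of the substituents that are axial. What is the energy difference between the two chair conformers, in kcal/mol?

0.72 kcal/mol

Chair I (hydroxyl axial, ethyl equatorial, amino axial): E = 2.47 kcal/mol.
Chair II (hydroxyl equatorial, ethyl axial, amino equatorial): E = 1.75 kcal/mol.
ΔE = 2.47 − 1.75 = 0.72 kcal/mol; chair II is more stable.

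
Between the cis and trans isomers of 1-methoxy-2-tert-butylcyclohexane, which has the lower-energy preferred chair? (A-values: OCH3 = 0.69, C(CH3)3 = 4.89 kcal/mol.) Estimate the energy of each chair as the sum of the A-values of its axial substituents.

At 1,2 positions (parity opposite): cis → (a,e or e,a); trans → (e,e or a,a).
Best chair for cis: E = 0.69 kcal/mol; best chair for trans: E = 0.00 kcal/mol.
The trans isomer is lower by 0.69 kcal/mol.

trans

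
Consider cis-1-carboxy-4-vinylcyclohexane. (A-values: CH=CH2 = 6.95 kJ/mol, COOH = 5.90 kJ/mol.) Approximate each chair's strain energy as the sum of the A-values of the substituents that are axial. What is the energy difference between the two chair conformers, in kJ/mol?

C1 and C4 have opposite parity, so for the cis isomer the two substituents are one axial and one equatorial in each chair.
Chair I (vinyl axial, carboxyl equatorial): E = 6.95 kJ/mol.
Chair II (vinyl equatorial, carboxyl axial): E = 5.90 kJ/mol.
ΔE = 6.95 − 5.90 = 1.05 kJ/mol; chair II is more stable.

1.05 kJ/mol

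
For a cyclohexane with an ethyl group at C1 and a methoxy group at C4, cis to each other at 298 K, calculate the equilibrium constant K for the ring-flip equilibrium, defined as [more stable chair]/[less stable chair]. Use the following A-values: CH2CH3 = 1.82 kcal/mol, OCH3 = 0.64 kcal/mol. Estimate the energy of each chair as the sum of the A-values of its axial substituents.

C1 and C4 have opposite parity, so for the cis isomer the two substituents are one axial and one equatorial in each chair.
Chair I (ethyl axial, methoxy equatorial): E = 1.82 kcal/mol; chair II (ethyl equatorial, methoxy axial): E = 0.64 kcal/mol.
ΔG = 1.18 kcal/mol between the two chairs.
K = exp(ΔG/RT) with R = 1.987×10⁻³ kcal mol⁻¹ K⁻¹ and T = 298 K gives K ≈ 7.34.

K ≈ 7.34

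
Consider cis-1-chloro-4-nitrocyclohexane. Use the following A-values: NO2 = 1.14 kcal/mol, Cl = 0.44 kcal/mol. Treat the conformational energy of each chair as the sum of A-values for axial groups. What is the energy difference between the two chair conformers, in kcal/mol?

C1 and C4 have opposite parity, so for the cis isomer the two substituents are one axial and one equatorial in each chair.
Chair I (nitro axial, chloro equatorial): E = 1.14 kcal/mol.
Chair II (nitro equatorial, chloro axial): E = 0.44 kcal/mol.
ΔE = 1.14 − 0.44 = 0.70 kcal/mol; chair II is more stable.

0.70 kcal/mol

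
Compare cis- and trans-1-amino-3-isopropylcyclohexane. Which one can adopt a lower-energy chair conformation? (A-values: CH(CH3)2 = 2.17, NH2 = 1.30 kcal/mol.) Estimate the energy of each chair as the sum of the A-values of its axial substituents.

cis

At 1,3 positions (parity same): cis → (e,e or a,a); trans → (a,e or e,a).
Best chair for cis: E = 0.00 kcal/mol; best chair for trans: E = 1.30 kcal/mol.
The cis isomer is lower by 1.30 kcal/mol.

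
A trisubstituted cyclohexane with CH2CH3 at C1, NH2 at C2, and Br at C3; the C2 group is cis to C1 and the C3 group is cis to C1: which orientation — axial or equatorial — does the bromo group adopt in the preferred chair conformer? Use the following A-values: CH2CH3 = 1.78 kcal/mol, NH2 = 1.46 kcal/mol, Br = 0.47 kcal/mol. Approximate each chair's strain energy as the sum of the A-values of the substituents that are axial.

equatorial

Chair I (ethyl axial, amino equatorial, bromo axial): E = 2.25 kcal/mol.
Chair II (ethyl equatorial, amino axial, bromo equatorial): E = 1.46 kcal/mol.
Chair II is the more stable (lower-energy) conformer, and in that chair the bromo group is equatorial.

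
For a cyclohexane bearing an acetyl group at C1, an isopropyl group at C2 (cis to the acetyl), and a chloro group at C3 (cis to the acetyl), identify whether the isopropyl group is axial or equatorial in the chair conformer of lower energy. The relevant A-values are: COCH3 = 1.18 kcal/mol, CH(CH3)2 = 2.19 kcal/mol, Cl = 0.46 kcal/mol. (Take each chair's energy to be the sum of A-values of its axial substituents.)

Chair I (acetyl axial, isopropyl equatorial, chloro axial): E = 1.64 kcal/mol.
Chair II (acetyl equatorial, isopropyl axial, chloro equatorial): E = 2.19 kcal/mol.
Chair I is the more stable (lower-energy) conformer, and in that chair the isopropyl group is equatorial.

equatorial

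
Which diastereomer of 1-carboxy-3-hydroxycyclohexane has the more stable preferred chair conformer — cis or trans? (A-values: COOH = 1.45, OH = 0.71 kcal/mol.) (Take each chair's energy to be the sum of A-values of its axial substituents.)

cis

At 1,3 positions (parity same): cis → (e,e or a,a); trans → (a,e or e,a).
Best chair for cis: E = 0.00 kcal/mol; best chair for trans: E = 0.71 kcal/mol.
The cis isomer is lower by 0.71 kcal/mol.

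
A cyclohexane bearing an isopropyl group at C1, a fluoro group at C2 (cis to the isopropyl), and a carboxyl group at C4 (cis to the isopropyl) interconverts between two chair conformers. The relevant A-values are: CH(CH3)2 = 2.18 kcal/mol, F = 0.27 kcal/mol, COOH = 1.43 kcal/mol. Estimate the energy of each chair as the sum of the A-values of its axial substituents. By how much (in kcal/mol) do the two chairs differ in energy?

Chair I (isopropyl axial, fluoro equatorial, carboxyl equatorial): E = 2.18 kcal/mol.
Chair II (isopropyl equatorial, fluoro axial, carboxyl axial): E = 1.70 kcal/mol.
ΔE = 2.18 − 1.70 = 0.48 kcal/mol; chair II is more stable.

0.48 kcal/mol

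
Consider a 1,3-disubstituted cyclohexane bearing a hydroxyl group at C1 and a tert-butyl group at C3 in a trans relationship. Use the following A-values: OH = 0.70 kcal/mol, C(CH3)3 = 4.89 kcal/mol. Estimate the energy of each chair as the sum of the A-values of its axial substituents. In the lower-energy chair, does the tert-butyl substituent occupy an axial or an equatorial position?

equatorial

C1 and C3 have the same parity, so for the trans isomer the two substituents are one axial and one equatorial in each chair.
Chair I (hydroxyl axial, tert-butyl equatorial): E = 0.70 kcal/mol.
Chair II (hydroxyl equatorial, tert-butyl axial): E = 4.89 kcal/mol.
Chair I is the more stable (lower-energy) conformer, and in that chair the tert-butyl group is equatorial.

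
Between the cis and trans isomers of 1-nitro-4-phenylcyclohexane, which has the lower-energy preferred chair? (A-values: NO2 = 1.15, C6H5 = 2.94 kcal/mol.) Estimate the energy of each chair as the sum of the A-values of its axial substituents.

At 1,4 positions (parity opposite): cis → (a,e or e,a); trans → (e,e or a,a).
Best chair for cis: E = 1.15 kcal/mol; best chair for trans: E = 0.00 kcal/mol.
The trans isomer is lower by 1.15 kcal/mol.

trans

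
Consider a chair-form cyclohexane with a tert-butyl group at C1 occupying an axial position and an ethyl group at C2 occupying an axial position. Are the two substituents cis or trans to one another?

trans

C1 and C2 have opposite parity, so their axial bonds point in opposite directions.
With opposite-parity carbons, two substituents on the same face are one axial and one equatorial; opposite faces give both axial or both equatorial.
Here the groups are axial/axial → opposite face → trans.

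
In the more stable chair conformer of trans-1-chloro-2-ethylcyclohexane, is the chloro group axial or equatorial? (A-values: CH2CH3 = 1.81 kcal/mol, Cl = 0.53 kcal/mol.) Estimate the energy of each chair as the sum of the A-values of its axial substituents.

equatorial

C1 and C2 have opposite parity, so for the trans isomer the two substituents are e,e in one chair and a,a in the other.
Chair I (ethyl axial, chloro axial): E = 2.34 kcal/mol.
Chair II (ethyl equatorial, chloro equatorial): E = 0.00 kcal/mol.
Chair II is the more stable (lower-energy) conformer, and in that chair the chloro group is equatorial.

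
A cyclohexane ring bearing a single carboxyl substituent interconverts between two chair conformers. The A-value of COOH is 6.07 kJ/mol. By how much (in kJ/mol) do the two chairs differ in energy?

A monosubstituted cyclohexane has one chair with the carboxyl group axial (E = A = 6.07 kJ/mol) and one with it equatorial (E = 0).
ΔE = 6.07 − 0 = 6.07 kJ/mol.

6.07 kJ/mol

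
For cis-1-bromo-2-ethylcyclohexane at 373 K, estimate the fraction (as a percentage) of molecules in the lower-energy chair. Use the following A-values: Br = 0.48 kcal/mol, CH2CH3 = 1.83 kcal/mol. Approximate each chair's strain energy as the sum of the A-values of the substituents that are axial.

86.1%

C1 and C2 have opposite parity, so for the cis isomer the two substituents are one axial and one equatorial in each chair.
Chair I (bromo axial, ethyl equatorial): E = 0.48 kcal/mol; chair II (bromo equatorial, ethyl axial): E = 1.83 kcal/mol.
ΔG = 1.35 kcal/mol between the two chairs.
K = exp(ΔG/RT) with R = 1.987×10⁻³ kcal mol⁻¹ K⁻¹ and T = 373 K gives K ≈ 6.18.
Fraction in the lower-energy chair = K/(K+1) = 86.1%.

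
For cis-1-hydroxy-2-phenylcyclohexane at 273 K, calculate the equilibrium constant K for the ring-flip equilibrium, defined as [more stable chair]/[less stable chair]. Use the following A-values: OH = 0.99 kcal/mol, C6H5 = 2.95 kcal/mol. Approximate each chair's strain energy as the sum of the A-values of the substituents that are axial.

C1 and C2 have opposite parity, so for the cis isomer the two substituents are one axial and one equatorial in each chair.
Chair I (hydroxyl axial, phenyl equatorial): E = 0.99 kcal/mol; chair II (hydroxyl equatorial, phenyl axial): E = 2.95 kcal/mol.
ΔG = 1.96 kcal/mol between the two chairs.
K = exp(ΔG/RT) with R = 1.987×10⁻³ kcal mol⁻¹ K⁻¹ and T = 273 K gives K ≈ 37.1.

K ≈ 37.1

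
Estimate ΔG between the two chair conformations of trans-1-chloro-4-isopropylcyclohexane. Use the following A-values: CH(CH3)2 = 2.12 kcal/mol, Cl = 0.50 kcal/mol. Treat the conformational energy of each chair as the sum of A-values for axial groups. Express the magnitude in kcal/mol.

C1 and C4 have opposite parity, so for the trans isomer the two substituents are e,e in one chair and a,a in the other.
Chair I (isopropyl axial, chloro axial): E = 2.62 kcal/mol.
Chair II (isopropyl equatorial, chloro equatorial): E = 0.00 kcal/mol.
ΔE = 2.62 − 0.00 = 2.62 kcal/mol; chair II is more stable.

2.62 kcal/mol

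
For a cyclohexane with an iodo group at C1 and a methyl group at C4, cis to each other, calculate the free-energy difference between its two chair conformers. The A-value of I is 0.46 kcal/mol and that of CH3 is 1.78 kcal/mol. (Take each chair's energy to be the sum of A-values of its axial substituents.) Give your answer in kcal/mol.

1.32 kcal/mol

C1 and C4 have opposite parity, so for the cis isomer the two substituents are one axial and one equatorial in each chair.
Chair I (iodo axial, methyl equatorial): E = 0.46 kcal/mol.
Chair II (iodo equatorial, methyl axial): E = 1.78 kcal/mol.
ΔE = 1.78 − 0.46 = 1.32 kcal/mol; chair I is more stable.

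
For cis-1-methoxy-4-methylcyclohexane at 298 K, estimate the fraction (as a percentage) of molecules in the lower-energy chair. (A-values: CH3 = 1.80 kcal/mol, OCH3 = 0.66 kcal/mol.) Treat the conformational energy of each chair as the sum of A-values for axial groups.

87.3%

C1 and C4 have opposite parity, so for the cis isomer the two substituents are one axial and one equatorial in each chair.
Chair I (methyl axial, methoxy equatorial): E = 1.80 kcal/mol; chair II (methyl equatorial, methoxy axial): E = 0.66 kcal/mol.
ΔG = 1.14 kcal/mol between the two chairs.
K = exp(ΔG/RT) with R = 1.987×10⁻³ kcal mol⁻¹ K⁻¹ and T = 298 K gives K ≈ 6.86.
Fraction in the lower-energy chair = K/(K+1) = 87.3%.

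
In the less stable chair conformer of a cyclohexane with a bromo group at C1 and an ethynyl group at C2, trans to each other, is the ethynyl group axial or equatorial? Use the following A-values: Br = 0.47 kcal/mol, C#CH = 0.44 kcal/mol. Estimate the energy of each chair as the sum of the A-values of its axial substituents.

C1 and C2 have opposite parity, so for the trans isomer the two substituents are e,e in one chair and a,a in the other.
Chair I (bromo axial, ethynyl axial): E = 0.91 kcal/mol.
Chair II (bromo equatorial, ethynyl equatorial): E = 0.00 kcal/mol.
Chair I is the less stable (higher-energy) conformer, and in that chair the ethynyl group is axial.

axial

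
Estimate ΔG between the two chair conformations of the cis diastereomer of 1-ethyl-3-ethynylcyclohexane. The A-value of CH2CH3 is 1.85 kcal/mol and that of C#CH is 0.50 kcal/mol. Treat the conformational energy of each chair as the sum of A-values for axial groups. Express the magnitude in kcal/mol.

C1 and C3 have the same parity, so for the cis isomer the two substituents are e,e in one chair and a,a in the other.
Chair I (ethyl axial, ethynyl axial): E = 2.35 kcal/mol.
Chair II (ethyl equatorial, ethynyl equatorial): E = 0.00 kcal/mol.
ΔE = 2.35 − 0.00 = 2.35 kcal/mol; chair II is more stable.

2.35 kcal/mol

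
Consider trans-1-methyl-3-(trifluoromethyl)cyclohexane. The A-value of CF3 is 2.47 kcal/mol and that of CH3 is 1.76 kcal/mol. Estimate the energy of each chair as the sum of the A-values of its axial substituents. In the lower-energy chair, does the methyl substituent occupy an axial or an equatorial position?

C1 and C3 have the same parity, so for the trans isomer the two substituents are one axial and one equatorial in each chair.
Chair I (trifluoromethyl axial, methyl equatorial): E = 2.47 kcal/mol.
Chair II (trifluoromethyl equatorial, methyl axial): E = 1.76 kcal/mol.
Chair II is the more stable (lower-energy) conformer, and in that chair the methyl group is axial.

axial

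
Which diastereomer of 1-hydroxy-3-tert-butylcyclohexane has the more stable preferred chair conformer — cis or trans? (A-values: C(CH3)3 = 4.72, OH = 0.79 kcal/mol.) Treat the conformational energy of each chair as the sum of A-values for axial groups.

cis

At 1,3 positions (parity same): cis → (e,e or a,a); trans → (a,e or e,a).
Best chair for cis: E = 0.00 kcal/mol; best chair for trans: E = 0.79 kcal/mol.
The cis isomer is lower by 0.79 kcal/mol.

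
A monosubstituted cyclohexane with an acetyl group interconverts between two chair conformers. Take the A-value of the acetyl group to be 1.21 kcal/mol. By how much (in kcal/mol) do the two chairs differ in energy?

1.21 kcal/mol

A monosubstituted cyclohexane has one chair with the acetyl group axial (E = A = 1.21 kcal/mol) and one with it equatorial (E = 0).
ΔE = 1.21 − 0 = 1.21 kcal/mol.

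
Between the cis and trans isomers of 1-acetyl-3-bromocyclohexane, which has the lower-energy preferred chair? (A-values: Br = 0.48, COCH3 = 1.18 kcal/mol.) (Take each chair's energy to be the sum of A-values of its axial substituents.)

At 1,3 positions (parity same): cis → (e,e or a,a); trans → (a,e or e,a).
Best chair for cis: E = 0.00 kcal/mol; best chair for trans: E = 0.48 kcal/mol.
The cis isomer is lower by 0.48 kcal/mol.

cis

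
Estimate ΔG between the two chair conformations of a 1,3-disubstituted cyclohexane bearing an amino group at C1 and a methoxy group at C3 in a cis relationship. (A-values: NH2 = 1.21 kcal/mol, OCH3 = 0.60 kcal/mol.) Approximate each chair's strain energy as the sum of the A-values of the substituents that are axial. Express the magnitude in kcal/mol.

C1 and C3 have the same parity, so for the cis isomer the two substituents are e,e in one chair and a,a in the other.
Chair I (amino axial, methoxy axial): E = 1.81 kcal/mol.
Chair II (amino equatorial, methoxy equatorial): E = 0.00 kcal/mol.
ΔE = 1.81 − 0.00 = 1.81 kcal/mol; chair II is more stable.

1.81 kcal/mol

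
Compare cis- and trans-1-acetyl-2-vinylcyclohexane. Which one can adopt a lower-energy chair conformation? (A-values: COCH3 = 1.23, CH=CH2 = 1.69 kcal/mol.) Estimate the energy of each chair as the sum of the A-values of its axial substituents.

trans

At 1,2 positions (parity opposite): cis → (a,e or e,a); trans → (e,e or a,a).
Best chair for cis: E = 1.23 kcal/mol; best chair for trans: E = 0.00 kcal/mol.
The trans isomer is lower by 1.23 kcal/mol.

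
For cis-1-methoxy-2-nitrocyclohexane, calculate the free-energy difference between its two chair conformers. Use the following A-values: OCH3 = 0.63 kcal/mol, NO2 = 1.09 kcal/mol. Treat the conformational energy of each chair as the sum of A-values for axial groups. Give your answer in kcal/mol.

C1 and C2 have opposite parity, so for the cis isomer the two substituents are one axial and one equatorial in each chair.
Chair I (methoxy axial, nitro equatorial): E = 0.63 kcal/mol.
Chair II (methoxy equatorial, nitro axial): E = 1.09 kcal/mol.
ΔE = 1.09 − 0.63 = 0.46 kcal/mol; chair I is more stable.

0.46 kcal/mol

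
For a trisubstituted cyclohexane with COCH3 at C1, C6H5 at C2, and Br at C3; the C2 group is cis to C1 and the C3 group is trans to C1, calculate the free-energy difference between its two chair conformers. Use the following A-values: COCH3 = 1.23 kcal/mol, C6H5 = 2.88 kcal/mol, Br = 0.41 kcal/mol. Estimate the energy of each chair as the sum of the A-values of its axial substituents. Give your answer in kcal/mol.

2.06 kcal/mol

Chair I (acetyl axial, phenyl equatorial, bromo equatorial): E = 1.23 kcal/mol.
Chair II (acetyl equatorial, phenyl axial, bromo axial): E = 3.29 kcal/mol.
ΔE = 3.29 − 1.23 = 2.06 kcal/mol; chair I is more stable.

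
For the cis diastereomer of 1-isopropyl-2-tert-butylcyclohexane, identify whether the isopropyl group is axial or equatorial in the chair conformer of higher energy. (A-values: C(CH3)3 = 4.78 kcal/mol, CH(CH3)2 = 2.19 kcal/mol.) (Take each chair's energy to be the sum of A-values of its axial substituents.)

equatorial

C1 and C2 have opposite parity, so for the cis isomer the two substituents are one axial and one equatorial in each chair.
Chair I (tert-butyl axial, isopropyl equatorial): E = 4.78 kcal/mol.
Chair II (tert-butyl equatorial, isopropyl axial): E = 2.19 kcal/mol.
Chair I is the less stable (higher-energy) conformer, and in that chair the isopropyl group is equatorial.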